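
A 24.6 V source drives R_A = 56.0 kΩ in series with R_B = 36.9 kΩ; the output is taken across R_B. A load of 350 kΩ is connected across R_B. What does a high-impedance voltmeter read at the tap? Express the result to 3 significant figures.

V_out ≈ 9.19 V

The load sits in parallel with R_B: R_B‖R_L = (36.9 × 350) / (36.9 + 350) = 33.38 kΩ.
V_out = 24.6 × 33.38 / (56.0 + 33.38) = 24.6 × 33.38/89.38 = 9.19 V.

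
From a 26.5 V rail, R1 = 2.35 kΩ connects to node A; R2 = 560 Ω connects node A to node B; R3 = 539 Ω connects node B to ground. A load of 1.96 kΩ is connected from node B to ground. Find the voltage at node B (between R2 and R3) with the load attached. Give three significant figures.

V ≈ 3.36 V

At node B, R3 is in parallel with the load: R3‖R_L = 422.7 Ω.
Below node A the resistance is R2 + (R3‖R_L) = 982.7 Ω, so V_A = 26.5 × 982.7/3333 = 7.814 V.
Then V_B = V_A × (R3‖R_L)/(R2 + R3‖R_L) = 7.814 × 422.7/982.7 = 3.36 V.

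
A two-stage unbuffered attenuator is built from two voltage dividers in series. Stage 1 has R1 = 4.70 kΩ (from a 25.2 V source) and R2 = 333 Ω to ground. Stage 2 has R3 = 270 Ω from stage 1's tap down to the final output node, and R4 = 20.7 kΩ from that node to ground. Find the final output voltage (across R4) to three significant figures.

Stage 2 presents R3+R4 = 20970 Ω as a load on stage 1's tap.
Stage 1's lower leg becomes R2‖(R3+R4) = 327.8 Ω, so V_mid = 25.2 × 327.8/5028 = 1.643 V.
Stage 2 is itself unloaded: V_out = V_mid × R4/(R3+R4) = 1.643 × 20700/20970 = 1.62 V.

V_out ≈ 1.62 V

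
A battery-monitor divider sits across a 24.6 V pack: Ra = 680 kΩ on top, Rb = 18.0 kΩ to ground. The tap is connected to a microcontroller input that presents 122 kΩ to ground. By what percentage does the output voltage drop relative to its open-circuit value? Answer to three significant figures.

12.6 %

Unloaded V = 24.6 × 18.0/698.0 = 0.63438 V.
Loaded: Rb‖R_L = 15.69 kΩ, giving V = 24.6 × 15.69/695.7 = 0.55466 V.
Drop = (0.63438 − 0.55466) / 0.63438 = 12.6 %.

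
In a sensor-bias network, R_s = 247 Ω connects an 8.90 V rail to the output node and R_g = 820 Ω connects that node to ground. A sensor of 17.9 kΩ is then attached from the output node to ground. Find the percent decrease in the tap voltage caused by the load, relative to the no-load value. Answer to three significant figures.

1.05 %

The divider's output (Thévenin) resistance is R_s‖R_g = 189.8 Ω.
Fractional drop under load = R_th/(R_th + R_L) = 189.8 / (189.8 + 17900) = 0.01049.
So the output falls by 1.05 %.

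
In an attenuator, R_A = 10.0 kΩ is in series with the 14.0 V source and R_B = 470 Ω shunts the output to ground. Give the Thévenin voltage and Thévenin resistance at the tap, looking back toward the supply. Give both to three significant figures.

V_th = 0.628 V, R_th = 449 Ω

V_th is the open-circuit tap voltage: 14.0 × 470/(10000 + 470) = 0.628 V.
With the supply zeroed, R_A and R_B appear in parallel from the tap: R_th = R_A‖R_B = (10000 × 470)/10470 = 449 Ω.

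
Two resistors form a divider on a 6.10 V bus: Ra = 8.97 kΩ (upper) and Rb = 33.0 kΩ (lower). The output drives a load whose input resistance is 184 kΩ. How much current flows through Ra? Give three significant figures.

I ≈ 0.165 mA

Rb‖R_L = 27.98 kΩ, so the source sees Ra + Rb‖R_L = 36.95 kΩ.
I = 6.10 V / 36.95 kΩ = 0.165 mA.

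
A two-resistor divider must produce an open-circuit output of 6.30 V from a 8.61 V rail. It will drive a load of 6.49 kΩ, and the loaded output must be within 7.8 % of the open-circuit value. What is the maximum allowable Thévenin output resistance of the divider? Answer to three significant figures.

R_th ≤ 549 Ω

Loading drop = R_th/(R_th + R_L) ≤ 0.0780, so R_th ≤ R_L · ε/(1−ε) = 6.49 kΩ × 0.0780/0.9220 = 549 Ω.
(Any R1, R2 with R2/(R1+R2) = 0.732 and R1‖R2 ≤ 549 Ω will meet the spec.)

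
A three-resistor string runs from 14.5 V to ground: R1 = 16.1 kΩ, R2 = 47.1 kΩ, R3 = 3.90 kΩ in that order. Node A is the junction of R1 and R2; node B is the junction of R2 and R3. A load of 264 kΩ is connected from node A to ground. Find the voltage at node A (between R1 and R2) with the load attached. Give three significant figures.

V ≈ 10.5 V

Below node A the series string R2+R3 = 51.00 kΩ sits in parallel with the 264 kΩ load: 42.74 kΩ.
V_A = 14.5 × 42.74/(16.1 + 42.74) = 10.5 V.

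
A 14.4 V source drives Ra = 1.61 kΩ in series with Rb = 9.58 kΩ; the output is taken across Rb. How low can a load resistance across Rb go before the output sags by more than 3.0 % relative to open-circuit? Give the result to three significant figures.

R_L(min) ≈ 44.6 kΩ

Output resistance R_th = Ra‖Rb = (1.61 × 9.58)/11.19 = 1.378 kΩ.
The fractional drop is R_th/(R_th + R_L); requiring this ≤ 0.0300 gives R_L ≥ R_th(1/0.0300 − 1) = 1.378 × 32.33 = 44.6 kΩ.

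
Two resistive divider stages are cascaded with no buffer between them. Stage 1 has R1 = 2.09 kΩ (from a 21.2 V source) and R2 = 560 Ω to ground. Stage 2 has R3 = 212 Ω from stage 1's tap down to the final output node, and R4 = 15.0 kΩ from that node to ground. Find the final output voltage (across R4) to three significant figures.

Stage 2 presents R3+R4 = 15210 Ω as a load on stage 1's tap.
Stage 1's lower leg becomes R2‖(R3+R4) = 540.1 Ω, so V_mid = 21.2 × 540.1/2630 = 4.354 V.
Stage 2 is itself unloaded: V_out = V_mid × R4/(R3+R4) = 4.354 × 15000/15210 = 4.29 V.

V_out ≈ 4.29 V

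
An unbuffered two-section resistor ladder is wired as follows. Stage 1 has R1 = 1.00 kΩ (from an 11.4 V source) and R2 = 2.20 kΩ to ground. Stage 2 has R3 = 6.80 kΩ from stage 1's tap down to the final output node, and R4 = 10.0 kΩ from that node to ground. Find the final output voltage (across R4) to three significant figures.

V_out ≈ 4.48 V

Stage 2 presents R3+R4 = 16.80 kΩ as a load on stage 1's tap.
Stage 1's lower leg becomes R2‖(R3+R4) = 1.945 kΩ, so V_mid = 11.4 × 1.945/2.945 = 7.529 V.
Stage 2 is itself unloaded: V_out = V_mid × R4/(R3+R4) = 7.529 × 10.0/16.80 = 4.48 V.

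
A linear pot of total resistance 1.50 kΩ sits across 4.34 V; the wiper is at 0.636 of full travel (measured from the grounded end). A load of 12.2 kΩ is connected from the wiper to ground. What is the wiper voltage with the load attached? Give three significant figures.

The wiper splits the pot into (1−α)R = 546.0 Ω above and αR = 954.0 Ω below.
Lower section ‖ load = 884.8 Ω.
V_wiper = 4.34 × 884.8/(546.0 + 884.8) = 2.68 V.

V ≈ 2.68 V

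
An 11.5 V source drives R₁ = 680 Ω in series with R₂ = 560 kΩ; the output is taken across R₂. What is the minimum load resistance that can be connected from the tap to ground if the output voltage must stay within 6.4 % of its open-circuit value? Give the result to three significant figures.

R_L(min) ≈ 9.93 kΩ

Output resistance R_th = R₁‖R₂ = (680 × 560000)/560700 = 679.2 Ω.
The fractional drop is R_th/(R_th + R_L); requiring this ≤ 0.0640 gives R_L ≥ R_th(1/0.0640 − 1) = 679.2 × 14.62 = 9.93 kΩ.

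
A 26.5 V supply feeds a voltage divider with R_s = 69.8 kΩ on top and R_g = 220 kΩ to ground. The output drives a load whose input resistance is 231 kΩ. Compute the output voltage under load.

V_out ≈ 16.4 V

The load sits in parallel with R_g: R_g‖R_L = (220 × 231) / (220 + 231) = 112.7 kΩ.
V_out = 26.5 × 112.7 / (69.8 + 112.7) = 26.5 × 112.7/182.5 = 16.4 V.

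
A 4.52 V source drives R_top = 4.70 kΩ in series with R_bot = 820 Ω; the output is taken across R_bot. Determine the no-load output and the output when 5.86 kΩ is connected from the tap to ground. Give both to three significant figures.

Open-circuit: V = 4.52 × 820/(4700 + 820) = 0.671 V.
With the load, R_bot becomes R_bot‖R_L = 719.3 Ω, so V = 4.52 × 719.3/5419 = 0.600 V.

Unloaded: 0.671 V; loaded: 0.600 V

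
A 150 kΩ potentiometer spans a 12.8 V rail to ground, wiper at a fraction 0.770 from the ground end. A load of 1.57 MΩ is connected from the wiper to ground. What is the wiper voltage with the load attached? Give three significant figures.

The wiper splits the pot into (1−α)R = 34.50 kΩ above and αR = 115.5 kΩ below.
Lower section ‖ load = 107.6 kΩ.
V_wiper = 12.8 × 107.6/(34.50 + 107.6) = 9.69 V.

V ≈ 9.69 V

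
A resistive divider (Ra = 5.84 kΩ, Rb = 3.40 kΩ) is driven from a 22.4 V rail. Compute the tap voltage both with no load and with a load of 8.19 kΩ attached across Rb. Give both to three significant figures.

Unloaded: 8.24 V; loaded: 6.53 V

Open-circuit: V = 22.4 × 3.40/(5.84 + 3.40) = 8.24 V.
With the load, Rb becomes Rb‖R_L = 2.403 kΩ, so V = 22.4 × 2.403/8.243 = 6.53 V.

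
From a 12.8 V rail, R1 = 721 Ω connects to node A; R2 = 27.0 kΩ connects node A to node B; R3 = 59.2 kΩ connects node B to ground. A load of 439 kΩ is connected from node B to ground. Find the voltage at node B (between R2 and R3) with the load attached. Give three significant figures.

At node B, R3 is in parallel with the load: R3‖R_L = 52170 Ω.
Below node A the resistance is R2 + (R3‖R_L) = 79170 Ω, so V_A = 12.8 × 79170/79890 = 12.68 V.
Then V_B = V_A × (R3‖R_L)/(R2 + R3‖R_L) = 12.68 × 52170/79170 = 8.36 V.

V ≈ 8.36 V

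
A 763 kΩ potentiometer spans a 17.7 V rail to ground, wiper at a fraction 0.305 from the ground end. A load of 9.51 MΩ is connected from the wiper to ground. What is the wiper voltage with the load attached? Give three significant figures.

The wiper splits the pot into (1−α)R = 530.3 kΩ above and αR = 232.7 kΩ below.
Lower section ‖ load = 227.2 kΩ.
V_wiper = 17.7 × 227.2/(530.3 + 227.2) = 5.31 V.

V ≈ 5.31 V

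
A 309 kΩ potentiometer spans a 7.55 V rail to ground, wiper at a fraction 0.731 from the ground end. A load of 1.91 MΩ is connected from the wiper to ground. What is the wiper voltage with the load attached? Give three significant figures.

V ≈ 5.35 V

The wiper splits the pot into (1−α)R = 83.12 kΩ above and αR = 225.9 kΩ below.
Lower section ‖ load = 202.0 kΩ.
V_wiper = 7.55 × 202.0/(83.12 + 202.0) = 5.35 V.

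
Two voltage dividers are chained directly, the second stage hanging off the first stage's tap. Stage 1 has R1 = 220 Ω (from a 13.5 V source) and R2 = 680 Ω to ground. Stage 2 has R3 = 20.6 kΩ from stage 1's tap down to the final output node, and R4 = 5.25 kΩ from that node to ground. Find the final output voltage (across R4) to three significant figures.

V_out ≈ 2.06 V

Stage 2 presents R3+R4 = 25850 Ω as a load on stage 1's tap.
Stage 1's lower leg becomes R2‖(R3+R4) = 662.6 Ω, so V_mid = 13.5 × 662.6/882.6 = 10.13 V.
Stage 2 is itself unloaded: V_out = V_mid × R4/(R3+R4) = 10.13 × 5250/25850 = 2.06 V.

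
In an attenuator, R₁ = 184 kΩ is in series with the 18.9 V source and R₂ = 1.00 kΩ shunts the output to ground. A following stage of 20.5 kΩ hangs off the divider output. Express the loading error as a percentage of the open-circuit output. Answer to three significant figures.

The divider's output (Thévenin) resistance is R₁‖R₂ = 0.9946 kΩ.
Fractional drop under load = R_th/(R_th + R_L) = 0.9946 / (0.9946 + 20.5) = 0.04627.
So the output falls by 4.63 %.

4.63 %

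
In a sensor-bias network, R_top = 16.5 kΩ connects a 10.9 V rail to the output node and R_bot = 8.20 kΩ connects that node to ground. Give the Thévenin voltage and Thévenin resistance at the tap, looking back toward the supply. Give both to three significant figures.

V_th is the open-circuit tap voltage: 10.9 × 8.20/(16.5 + 8.20) = 3.62 V.
With the supply zeroed, R_top and R_bot appear in parallel from the tap: R_th = R_top‖R_bot = (16.5 × 8.20)/24.70 = 5.48 kΩ.

V_th = 3.62 V, R_th = 5.48 kΩ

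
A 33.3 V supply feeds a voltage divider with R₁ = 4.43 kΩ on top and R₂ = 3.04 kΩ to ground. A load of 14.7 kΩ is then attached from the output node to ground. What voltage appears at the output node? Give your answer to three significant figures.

The load sits in parallel with R₂: R₂‖R_L = (3.04 × 14.7) / (3.04 + 14.7) = 2.519 kΩ.
V_out = 33.3 × 2.519 / (4.43 + 2.519) = 33.3 × 2.519/6.949 = 12.1 V.

V_out ≈ 12.1 V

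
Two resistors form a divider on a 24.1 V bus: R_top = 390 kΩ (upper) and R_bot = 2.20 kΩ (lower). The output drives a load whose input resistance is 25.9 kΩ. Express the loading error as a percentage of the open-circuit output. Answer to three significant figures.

The divider's output (Thévenin) resistance is R_top‖R_bot = 2.188 kΩ.
Fractional drop under load = R_th/(R_th + R_L) = 2.188 / (2.188 + 25.9) = 0.07789.
So the output falls by 7.79 %.

7.79 %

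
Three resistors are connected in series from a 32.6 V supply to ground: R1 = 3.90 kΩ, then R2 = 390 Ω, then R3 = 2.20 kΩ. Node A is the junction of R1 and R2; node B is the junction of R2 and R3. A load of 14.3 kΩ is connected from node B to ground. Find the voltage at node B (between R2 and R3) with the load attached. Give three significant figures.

At node B, R3 is in parallel with the load: R3‖R_L = 1907 Ω.
Below node A the resistance is R2 + (R3‖R_L) = 2297 Ω, so V_A = 32.6 × 2297/6197 = 12.08 V.
Then V_B = V_A × (R3‖R_L)/(R2 + R3‖R_L) = 12.08 × 1907/2297 = 10.0 V.

V ≈ 10.0 V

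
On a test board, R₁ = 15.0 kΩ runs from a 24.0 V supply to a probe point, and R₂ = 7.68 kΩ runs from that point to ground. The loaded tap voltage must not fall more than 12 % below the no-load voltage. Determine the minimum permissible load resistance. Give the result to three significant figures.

R_L(min) ≈ 37.2 kΩ

Output resistance R_th = R₁‖R₂ = (15.0 × 7.68)/22.68 = 5.079 kΩ.
The fractional drop is R_th/(R_th + R_L); requiring this ≤ 0.120 gives R_L ≥ R_th(1/0.120 − 1) = 5.079 × 7.333 = 37.2 kΩ.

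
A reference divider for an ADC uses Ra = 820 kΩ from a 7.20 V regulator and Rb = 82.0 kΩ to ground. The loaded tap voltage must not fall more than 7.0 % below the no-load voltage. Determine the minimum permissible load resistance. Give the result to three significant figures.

R_L(min) ≈ 990 kΩ

Output resistance R_th = Ra‖Rb = (820 × 82.0)/902.0 = 74.55 kΩ.
The fractional drop is R_th/(R_th + R_L); requiring this ≤ 0.0700 gives R_L ≥ R_th(1/0.0700 − 1) = 74.55 × 13.29 = 990 kΩ.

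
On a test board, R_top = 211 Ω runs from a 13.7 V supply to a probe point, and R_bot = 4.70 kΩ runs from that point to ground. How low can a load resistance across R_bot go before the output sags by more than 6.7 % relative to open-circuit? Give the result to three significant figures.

R_L(min) ≈ 2.81 kΩ

Output resistance R_th = R_top‖R_bot = (211 × 4700)/4911 = 201.9 Ω.
The fractional drop is R_th/(R_th + R_L); requiring this ≤ 0.0670 gives R_L ≥ R_th(1/0.0670 − 1) = 201.9 × 13.93 = 2.81 kΩ.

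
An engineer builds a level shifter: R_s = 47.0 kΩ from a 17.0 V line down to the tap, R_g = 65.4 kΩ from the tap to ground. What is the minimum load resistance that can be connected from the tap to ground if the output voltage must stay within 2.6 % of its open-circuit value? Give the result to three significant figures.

Output resistance R_th = R_s‖R_g = (47.0 × 65.4)/112.4 = 27.35 kΩ.
The fractional drop is R_th/(R_th + R_L); requiring this ≤ 0.0260 gives R_L ≥ R_th(1/0.0260 − 1) = 27.35 × 37.46 = 1.02 MΩ.

R_L(min) ≈ 1.02 MΩ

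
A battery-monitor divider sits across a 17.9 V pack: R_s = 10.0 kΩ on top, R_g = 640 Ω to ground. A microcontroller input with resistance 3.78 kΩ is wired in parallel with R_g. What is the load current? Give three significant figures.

R_g‖R_L = 547.3 Ω; V_out = 17.9 × 547.3/10550 = 0.9289 V.
I_L = V_out / R_L = 0.9289 / 3.78 kΩ = 0.246 mA.

I_L ≈ 0.246 mA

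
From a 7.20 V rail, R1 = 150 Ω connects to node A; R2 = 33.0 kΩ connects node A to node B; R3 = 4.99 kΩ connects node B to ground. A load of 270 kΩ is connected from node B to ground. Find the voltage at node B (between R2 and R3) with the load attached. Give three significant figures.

V ≈ 0.927 V

At node B, R3 is in parallel with the load: R3‖R_L = 4899 Ω.
Below node A the resistance is R2 + (R3‖R_L) = 37900 Ω, so V_A = 7.20 × 37900/38050 = 7.172 V.
Then V_B = V_A × (R3‖R_L)/(R2 + R3‖R_L) = 7.172 × 4899/37900 = 0.927 V.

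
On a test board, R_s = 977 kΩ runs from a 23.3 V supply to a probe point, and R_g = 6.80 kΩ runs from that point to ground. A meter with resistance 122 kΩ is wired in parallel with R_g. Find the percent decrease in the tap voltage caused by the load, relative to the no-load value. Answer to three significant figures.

The divider's output (Thévenin) resistance is R_s‖R_g = 6.753 kΩ.
Fractional drop under load = R_th/(R_th + R_L) = 6.753 / (6.753 + 122) = 0.05245.
So the output falls by 5.24 %.

5.24 %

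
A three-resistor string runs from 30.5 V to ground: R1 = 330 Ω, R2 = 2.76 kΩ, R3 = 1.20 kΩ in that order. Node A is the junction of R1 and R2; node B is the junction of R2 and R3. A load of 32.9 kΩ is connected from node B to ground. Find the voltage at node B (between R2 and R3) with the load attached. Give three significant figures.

V ≈ 8.31 V

At node B, R3 is in parallel with the load: R3‖R_L = 1158 Ω.
Below node A the resistance is R2 + (R3‖R_L) = 3918 Ω, so V_A = 30.5 × 3918/4248 = 28.13 V.
Then V_B = V_A × (R3‖R_L)/(R2 + R3‖R_L) = 28.13 × 1158/3918 = 8.31 V.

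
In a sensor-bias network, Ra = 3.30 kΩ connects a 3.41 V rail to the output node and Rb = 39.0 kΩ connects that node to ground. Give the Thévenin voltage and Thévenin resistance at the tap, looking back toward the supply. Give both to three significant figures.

V_th is the open-circuit tap voltage: 3.41 × 39.0/(3.30 + 39.0) = 3.14 V.
With the supply zeroed, Ra and Rb appear in parallel from the tap: R_th = Ra‖Rb = (3.30 × 39.0)/42.30 = 3.04 kΩ.

V_th = 3.14 V, R_th = 3.04 kΩ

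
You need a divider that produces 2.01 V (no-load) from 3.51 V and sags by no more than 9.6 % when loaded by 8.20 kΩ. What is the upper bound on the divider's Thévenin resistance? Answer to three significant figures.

R_th ≤ 871 Ω

Loading drop = R_th/(R_th + R_L) ≤ 0.0960, so R_th ≤ R_L · ε/(1−ε) = 8.20 kΩ × 0.0960/0.9040 = 871 Ω.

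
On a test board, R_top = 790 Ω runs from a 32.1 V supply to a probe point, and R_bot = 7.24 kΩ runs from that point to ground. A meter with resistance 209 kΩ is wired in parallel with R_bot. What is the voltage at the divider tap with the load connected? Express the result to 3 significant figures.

V_out ≈ 28.8 V

The load sits in parallel with R_bot: R_bot‖R_L = (7240 × 209000) / (7240 + 209000) = 6998 Ω.
V_out = 32.1 × 6998 / (790 + 6998) = 32.1 × 6998/7788 = 28.8 V.
(Unloaded it would have been 28.9 V.)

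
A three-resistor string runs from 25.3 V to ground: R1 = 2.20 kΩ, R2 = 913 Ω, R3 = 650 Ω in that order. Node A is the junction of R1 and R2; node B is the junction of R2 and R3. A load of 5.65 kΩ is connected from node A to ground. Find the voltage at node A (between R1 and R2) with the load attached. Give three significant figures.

Below node A the series string R2+R3 = 1563 Ω sits in parallel with the 5650 Ω load: 1224 Ω.
V_A = 25.3 × 1224/(2200 + 1224) = 9.05 V.

V ≈ 9.05 V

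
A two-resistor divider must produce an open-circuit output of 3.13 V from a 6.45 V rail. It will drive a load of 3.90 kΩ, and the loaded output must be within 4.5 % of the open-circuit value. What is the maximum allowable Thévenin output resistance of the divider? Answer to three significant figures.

Loading drop = R_th/(R_th + R_L) ≤ 0.0450, so R_th ≤ R_L · ε/(1−ε) = 3.90 kΩ × 0.0450/0.9550 = 184 Ω.
(Any R1, R2 with R2/(R1+R2) = 0.485 and R1‖R2 ≤ 184 Ω will meet the spec.)

R_th ≤ 184 Ω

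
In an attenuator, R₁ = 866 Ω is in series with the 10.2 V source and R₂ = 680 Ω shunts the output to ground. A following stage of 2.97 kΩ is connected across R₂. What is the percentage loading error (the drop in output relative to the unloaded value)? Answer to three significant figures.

11.4 %

Unloaded V = 10.2 × 680/1546 = 4.4864 V.
Loaded: R₂‖R_L = 553.3 Ω, giving V = 10.2 × 553.3/1419 = 3.9764 V.
Drop = (4.4864 − 3.9764) / 4.4864 = 11.4 %.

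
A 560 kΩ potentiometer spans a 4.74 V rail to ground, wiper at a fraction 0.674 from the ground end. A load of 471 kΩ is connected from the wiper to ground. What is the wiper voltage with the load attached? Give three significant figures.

The wiper splits the pot into (1−α)R = 182.6 kΩ above and αR = 377.4 kΩ below.
Lower section ‖ load = 209.5 kΩ.
V_wiper = 4.74 × 209.5/(182.6 + 209.5) = 2.53 V.

V ≈ 2.53 V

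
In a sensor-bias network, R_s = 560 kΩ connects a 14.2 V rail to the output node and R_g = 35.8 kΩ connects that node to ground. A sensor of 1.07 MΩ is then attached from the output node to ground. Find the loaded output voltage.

The load sits in parallel with R_g: R_g‖R_L = (35.8 × 1070) / (35.8 + 1070) = 34.64 kΩ.
V_out = 14.2 × 34.64 / (560 + 34.64) = 14.2 × 34.64/594.6 = 0.827 V.

V_out ≈ 0.827 V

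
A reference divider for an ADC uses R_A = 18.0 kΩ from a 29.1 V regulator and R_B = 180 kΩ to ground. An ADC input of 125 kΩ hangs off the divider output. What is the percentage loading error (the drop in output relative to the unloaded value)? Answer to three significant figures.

The divider's output (Thévenin) resistance is R_A‖R_B = 16.36 kΩ.
Fractional drop under load = R_th/(R_th + R_L) = 16.36 / (16.36 + 125) = 0.1158.
So the output falls by 11.6 %.

11.6 %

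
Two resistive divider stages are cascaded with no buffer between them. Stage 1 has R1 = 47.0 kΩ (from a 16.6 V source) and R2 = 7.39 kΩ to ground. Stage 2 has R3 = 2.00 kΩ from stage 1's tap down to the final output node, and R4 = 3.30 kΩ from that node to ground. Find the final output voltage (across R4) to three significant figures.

Stage 2 presents R3+R4 = 5.300 kΩ as a load on stage 1's tap.
Stage 1's lower leg becomes R2‖(R3+R4) = 3.086 kΩ, so V_mid = 16.6 × 3.086/50.09 = 1.023 V.
Stage 2 is itself unloaded: V_out = V_mid × R4/(R3+R4) = 1.023 × 3.30/5.300 = 0.637 V.

V_out ≈ 0.637 V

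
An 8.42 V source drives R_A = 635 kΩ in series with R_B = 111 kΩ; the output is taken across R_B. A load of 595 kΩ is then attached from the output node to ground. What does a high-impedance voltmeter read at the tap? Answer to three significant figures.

V_out ≈ 1.08 V

The load sits in parallel with R_B: R_B‖R_L = (111 × 595) / (111 + 595) = 93.55 kΩ.
V_out = 8.42 × 93.55 / (635 + 93.55) = 8.42 × 93.55/728.5 = 1.08 V.
(Unloaded it would have been 1.25 V.)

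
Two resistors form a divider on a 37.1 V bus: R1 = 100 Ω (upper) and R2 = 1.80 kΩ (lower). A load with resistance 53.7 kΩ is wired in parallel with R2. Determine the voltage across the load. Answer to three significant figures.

The load sits in parallel with R2: R2‖R_L = (1800 × 53700) / (1800 + 53700) = 1742 Ω.
V_out = 37.1 × 1742 / (100 + 1742) = 37.1 × 1742/1842 = 35.1 V.

V_out ≈ 35.1 V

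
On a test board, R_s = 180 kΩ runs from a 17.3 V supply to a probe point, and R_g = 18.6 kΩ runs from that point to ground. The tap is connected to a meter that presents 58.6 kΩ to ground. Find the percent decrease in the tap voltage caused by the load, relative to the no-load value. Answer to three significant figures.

22.3 %

Unloaded V = 17.3 × 18.6/198.6 = 1.620 V.
Loaded: R_g‖R_L = 14.12 kΩ, giving V = 17.3 × 14.12/194.1 = 1.258 V.
Drop = (1.620 − 1.258) / 1.620 = 22.3 %.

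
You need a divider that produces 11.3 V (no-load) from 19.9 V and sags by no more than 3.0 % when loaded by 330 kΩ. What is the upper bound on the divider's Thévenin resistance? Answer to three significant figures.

R_th ≤ 10.2 kΩ

Loading drop = R_th/(R_th + R_L) ≤ 0.0300, so R_th ≤ R_L · ε/(1−ε) = 330 kΩ × 0.0300/0.9700 = 10.2 kΩ.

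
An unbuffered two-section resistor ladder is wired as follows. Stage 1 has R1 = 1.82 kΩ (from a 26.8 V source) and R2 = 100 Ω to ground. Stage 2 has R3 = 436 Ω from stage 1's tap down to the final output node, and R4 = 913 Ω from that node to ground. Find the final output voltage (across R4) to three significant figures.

Stage 2 presents R3+R4 = 1349 Ω as a load on stage 1's tap.
Stage 1's lower leg becomes R2‖(R3+R4) = 93.10 Ω, so V_mid = 26.8 × 93.10/1913 = 1.304 V.
Stage 2 is itself unloaded: V_out = V_mid × R4/(R3+R4) = 1.304 × 913/1349 = 0.883 V.

V_out ≈ 0.883 V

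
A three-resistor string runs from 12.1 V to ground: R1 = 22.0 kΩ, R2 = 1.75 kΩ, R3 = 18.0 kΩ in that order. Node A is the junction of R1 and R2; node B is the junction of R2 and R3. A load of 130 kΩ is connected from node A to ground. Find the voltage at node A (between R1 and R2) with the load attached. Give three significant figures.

V ≈ 5.30 V

Below node A the series string R2+R3 = 19.75 kΩ sits in parallel with the 130 kΩ load: 17.15 kΩ.
V_A = 12.1 × 17.15/(22.0 + 17.15) = 5.30 V.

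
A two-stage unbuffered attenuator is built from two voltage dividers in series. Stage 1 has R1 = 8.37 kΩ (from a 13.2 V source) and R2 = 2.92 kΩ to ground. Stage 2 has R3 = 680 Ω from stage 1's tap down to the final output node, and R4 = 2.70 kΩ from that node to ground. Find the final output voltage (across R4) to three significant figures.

Stage 2 presents R3+R4 = 3380 Ω as a load on stage 1's tap.
Stage 1's lower leg becomes R2‖(R3+R4) = 1567 Ω, so V_mid = 13.2 × 1567/9937 = 2.081 V.
Stage 2 is itself unloaded: V_out = V_mid × R4/(R3+R4) = 2.081 × 2700/3380 = 1.66 V.

V_out ≈ 1.66 V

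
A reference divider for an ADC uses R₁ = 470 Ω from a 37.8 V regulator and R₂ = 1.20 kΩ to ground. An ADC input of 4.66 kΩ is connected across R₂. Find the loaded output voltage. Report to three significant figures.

The load sits in parallel with R₂: R₂‖R_L = (1200 × 4660) / (1200 + 4660) = 954.3 Ω.
V_out = 37.8 × 954.3 / (470 + 954.3) = 37.8 × 954.3/1424 = 25.3 V.

V_out ≈ 25.3 V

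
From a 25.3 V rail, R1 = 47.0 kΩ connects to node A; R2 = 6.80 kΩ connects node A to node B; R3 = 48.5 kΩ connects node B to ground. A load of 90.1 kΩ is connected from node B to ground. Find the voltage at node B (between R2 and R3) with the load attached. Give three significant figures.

V ≈ 9.35 V

At node B, R3 is in parallel with the load: R3‖R_L = 31.53 kΩ.
Below node A the resistance is R2 + (R3‖R_L) = 38.33 kΩ, so V_A = 25.3 × 38.33/85.33 = 11.36 V.
Then V_B = V_A × (R3‖R_L)/(R2 + R3‖R_L) = 11.36 × 31.53/38.33 = 9.35 V.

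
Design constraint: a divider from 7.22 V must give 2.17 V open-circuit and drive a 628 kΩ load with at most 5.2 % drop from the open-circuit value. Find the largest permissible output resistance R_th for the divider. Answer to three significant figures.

R_th ≤ 34.4 kΩ

Loading drop = R_th/(R_th + R_L) ≤ 0.0520, so R_th ≤ R_L · ε/(1−ε) = 628 kΩ × 0.0520/0.9480 = 34.4 kΩ.
(Any R1, R2 with R2/(R1+R2) = 0.301 and R1‖R2 ≤ 34.4 kΩ will meet the spec.)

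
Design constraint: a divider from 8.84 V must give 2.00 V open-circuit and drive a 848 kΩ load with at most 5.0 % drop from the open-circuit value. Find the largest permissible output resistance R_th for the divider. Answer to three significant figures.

R_th ≤ 44.6 kΩ

Loading drop = R_th/(R_th + R_L) ≤ 0.0500, so R_th ≤ R_L · ε/(1−ε) = 848 kΩ × 0.0500/0.9500 = 44.6 kΩ.
(Any R1, R2 with R2/(R1+R2) = 0.226 and R1‖R2 ≤ 44.6 kΩ will meet the spec.)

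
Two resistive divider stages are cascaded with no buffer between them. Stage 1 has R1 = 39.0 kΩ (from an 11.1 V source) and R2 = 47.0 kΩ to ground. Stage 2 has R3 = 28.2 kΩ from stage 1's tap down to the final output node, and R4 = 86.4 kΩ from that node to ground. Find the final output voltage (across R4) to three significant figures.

V_out ≈ 3.86 V

Stage 2 presents R3+R4 = 114.6 kΩ as a load on stage 1's tap.
Stage 1's lower leg becomes R2‖(R3+R4) = 33.33 kΩ, so V_mid = 11.1 × 33.33/72.33 = 5.115 V.
Stage 2 is itself unloaded: V_out = V_mid × R4/(R3+R4) = 5.115 × 86.4/114.6 = 3.86 V.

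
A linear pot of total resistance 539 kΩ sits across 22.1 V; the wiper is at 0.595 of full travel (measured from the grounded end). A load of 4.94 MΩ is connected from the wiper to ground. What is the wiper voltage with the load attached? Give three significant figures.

The wiper splits the pot into (1−α)R = 218.3 kΩ above and αR = 320.7 kΩ below.
Lower section ‖ load = 301.2 kΩ.
V_wiper = 22.1 × 301.2/(218.3 + 301.2) = 12.8 V.

V ≈ 12.8 V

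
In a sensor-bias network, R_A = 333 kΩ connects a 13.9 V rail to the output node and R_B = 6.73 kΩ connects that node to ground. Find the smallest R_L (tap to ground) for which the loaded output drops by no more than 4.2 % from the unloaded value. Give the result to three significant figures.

Output resistance R_th = R_A‖R_B = (333 × 6.73)/339.7 = 6.597 kΩ.
The fractional drop is R_th/(R_th + R_L); requiring this ≤ 0.0420 gives R_L ≥ R_th(1/0.0420 − 1) = 6.597 × 22.81 = 150 kΩ.

R_L(min) ≈ 150 kΩ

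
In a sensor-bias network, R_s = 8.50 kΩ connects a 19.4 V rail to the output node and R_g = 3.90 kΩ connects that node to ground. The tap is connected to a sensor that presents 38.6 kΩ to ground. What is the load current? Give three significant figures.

R_g‖R_L = 3.542 kΩ; V_out = 19.4 × 3.542/12.04 = 5.706 V.
I_L = V_out / R_L = 5.706 / 38.6 kΩ = 0.148 mA.

I_L ≈ 0.148 mA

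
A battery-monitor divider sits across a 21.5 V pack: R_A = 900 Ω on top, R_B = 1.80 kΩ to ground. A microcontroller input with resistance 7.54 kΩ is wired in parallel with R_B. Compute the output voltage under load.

V_out ≈ 13.3 V

The load sits in parallel with R_B: R_B‖R_L = (1800 × 7540) / (1800 + 7540) = 1453 Ω.
V_out = 21.5 × 1453 / (900 + 1453) = 21.5 × 1453/2353 = 13.3 V.
(Unloaded it would have been 14.3 V.)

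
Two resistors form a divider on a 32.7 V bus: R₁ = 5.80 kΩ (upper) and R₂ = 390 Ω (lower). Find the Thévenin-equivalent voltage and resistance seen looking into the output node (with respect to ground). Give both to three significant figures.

V_th = 2.06 V, R_th = 365 Ω

V_th is the open-circuit tap voltage: 32.7 × 390/(5800 + 390) = 2.06 V.
With the supply zeroed, R₁ and R₂ appear in parallel from the tap: R_th = R₁‖R₂ = (5800 × 390)/6190 = 365 Ω.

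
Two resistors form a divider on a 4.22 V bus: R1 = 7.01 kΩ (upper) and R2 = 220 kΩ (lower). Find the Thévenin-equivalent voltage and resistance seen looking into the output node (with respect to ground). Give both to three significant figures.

V_th is the open-circuit tap voltage: 4.22 × 220/(7.01 + 220) = 4.09 V.
With the supply zeroed, R1 and R2 appear in parallel from the tap: R_th = R1‖R2 = (7.01 × 220)/227.0 = 6.79 kΩ.

V_th = 4.09 V, R_th = 6.79 kΩ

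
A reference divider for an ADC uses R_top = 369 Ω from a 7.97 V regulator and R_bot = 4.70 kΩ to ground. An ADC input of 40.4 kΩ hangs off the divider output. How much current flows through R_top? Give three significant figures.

I ≈ 1.74 mA

R_bot‖R_L = 4210 Ω, so the source sees R_top + R_bot‖R_L = 4579 Ω.
I = 7.97 V / 4579 Ω = 1.74 mA.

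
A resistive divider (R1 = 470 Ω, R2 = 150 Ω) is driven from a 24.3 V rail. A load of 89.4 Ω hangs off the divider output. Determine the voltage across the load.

The load sits in parallel with R2: R2‖R_L = (150 × 89.4) / (150 + 89.4) = 56.02 Ω.
V_out = 24.3 × 56.02 / (470 + 56.02) = 24.3 × 56.02/526.0 = 2.59 V.

V_out ≈ 2.59 V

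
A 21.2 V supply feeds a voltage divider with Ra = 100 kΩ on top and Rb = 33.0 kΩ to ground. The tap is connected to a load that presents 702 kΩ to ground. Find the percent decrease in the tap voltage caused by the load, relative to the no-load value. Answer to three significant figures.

The divider's output (Thévenin) resistance is Ra‖Rb = 24.81 kΩ.
Fractional drop under load = R_th/(R_th + R_L) = 24.81 / (24.81 + 702) = 0.03414.
So the output falls by 3.41 %.

3.41 %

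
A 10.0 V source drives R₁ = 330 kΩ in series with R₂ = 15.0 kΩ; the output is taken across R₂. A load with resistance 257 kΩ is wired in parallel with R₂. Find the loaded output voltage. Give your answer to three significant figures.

V_out ≈ 0.412 V

The load sits in parallel with R₂: R₂‖R_L = (15.0 × 257) / (15.0 + 257) = 14.17 kΩ.
V_out = 10.0 × 14.17 / (330 + 14.17) = 10.0 × 14.17/344.2 = 0.412 V.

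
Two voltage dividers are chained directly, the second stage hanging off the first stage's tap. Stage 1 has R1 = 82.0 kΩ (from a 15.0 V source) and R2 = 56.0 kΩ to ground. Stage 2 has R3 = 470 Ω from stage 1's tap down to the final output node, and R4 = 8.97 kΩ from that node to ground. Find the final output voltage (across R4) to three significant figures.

V_out ≈ 1.28 V

Stage 2 presents R3+R4 = 9440 Ω as a load on stage 1's tap.
Stage 1's lower leg becomes R2‖(R3+R4) = 8078 Ω, so V_mid = 15.0 × 8078/90080 = 1.345 V.
Stage 2 is itself unloaded: V_out = V_mid × R4/(R3+R4) = 1.345 × 8970/9440 = 1.28 V.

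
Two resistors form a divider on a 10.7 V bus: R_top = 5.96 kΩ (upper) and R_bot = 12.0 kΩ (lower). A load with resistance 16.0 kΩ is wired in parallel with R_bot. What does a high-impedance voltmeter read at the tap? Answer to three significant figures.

V_out ≈ 5.72 V

The load sits in parallel with R_bot: R_bot‖R_L = (12.0 × 16.0) / (12.0 + 16.0) = 6.857 kΩ.
V_out = 10.7 × 6.857 / (5.96 + 6.857) = 10.7 × 6.857/12.82 = 5.72 V.
(Unloaded it would have been 7.15 V.)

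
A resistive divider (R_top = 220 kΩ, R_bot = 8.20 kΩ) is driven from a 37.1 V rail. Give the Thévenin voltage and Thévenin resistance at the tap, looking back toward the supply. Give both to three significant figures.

V_th is the open-circuit tap voltage: 37.1 × 8.20/(220 + 8.20) = 1.33 V.
With the supply zeroed, R_top and R_bot appear in parallel from the tap: R_th = R_top‖R_bot = (220 × 8.20)/228.2 = 7.91 kΩ.

V_th = 1.33 V, R_th = 7.91 kΩ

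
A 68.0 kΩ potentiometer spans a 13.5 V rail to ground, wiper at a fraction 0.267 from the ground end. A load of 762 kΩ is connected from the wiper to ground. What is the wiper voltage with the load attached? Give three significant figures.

V ≈ 3.54 V

The wiper splits the pot into (1−α)R = 49.84 kΩ above and αR = 18.16 kΩ below.
Lower section ‖ load = 17.73 kΩ.
V_wiper = 13.5 × 17.73/(49.84 + 17.73) = 3.54 V.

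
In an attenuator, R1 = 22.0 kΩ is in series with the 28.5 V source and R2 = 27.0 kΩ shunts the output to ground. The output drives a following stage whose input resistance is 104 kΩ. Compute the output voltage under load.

The load sits in parallel with R2: R2‖R_L = (27.0 × 104) / (27.0 + 104) = 21.44 kΩ.
V_out = 28.5 × 21.44 / (22.0 + 21.44) = 28.5 × 21.44/43.44 = 14.1 V.

V_out ≈ 14.1 V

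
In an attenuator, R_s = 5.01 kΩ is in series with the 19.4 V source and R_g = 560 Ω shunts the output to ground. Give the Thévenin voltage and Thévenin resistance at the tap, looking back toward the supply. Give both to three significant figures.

V_th = 1.95 V, R_th = 504 Ω

V_th is the open-circuit tap voltage: 19.4 × 560/(5010 + 560) = 1.95 V.
With the supply zeroed, R_s and R_g appear in parallel from the tap: R_th = R_s‖R_g = (5010 × 560)/5570 = 504 Ω.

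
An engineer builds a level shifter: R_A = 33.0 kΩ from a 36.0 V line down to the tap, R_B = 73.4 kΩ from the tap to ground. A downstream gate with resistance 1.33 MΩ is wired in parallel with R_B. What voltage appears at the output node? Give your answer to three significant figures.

V_out ≈ 24.4 V

The load sits in parallel with R_B: R_B‖R_L = (73.4 × 1330) / (73.4 + 1330) = 69.56 kΩ.
V_out = 36.0 × 69.56 / (33.0 + 69.56) = 36.0 × 69.56/102.6 = 24.4 V.
(Unloaded it would have been 24.8 V.)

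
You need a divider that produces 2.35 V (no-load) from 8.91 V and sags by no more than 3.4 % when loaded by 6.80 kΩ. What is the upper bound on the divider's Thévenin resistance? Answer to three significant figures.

R_th ≤ 239 Ω

Loading drop = R_th/(R_th + R_L) ≤ 0.0340, so R_th ≤ R_L · ε/(1−ε) = 6.80 kΩ × 0.0340/0.9660 = 239 Ω.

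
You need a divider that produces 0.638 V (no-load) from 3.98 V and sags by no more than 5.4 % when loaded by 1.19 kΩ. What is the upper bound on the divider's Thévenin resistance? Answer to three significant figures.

Loading drop = R_th/(R_th + R_L) ≤ 0.0540, so R_th ≤ R_L · ε/(1−ε) = 1.19 kΩ × 0.0540/0.9460 = 67.9 Ω.

R_th ≤ 67.9 Ω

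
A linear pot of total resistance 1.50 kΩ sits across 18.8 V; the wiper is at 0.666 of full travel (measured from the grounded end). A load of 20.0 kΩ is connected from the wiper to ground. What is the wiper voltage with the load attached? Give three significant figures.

The wiper splits the pot into (1−α)R = 501.0 Ω above and αR = 999.0 Ω below.
Lower section ‖ load = 951.5 Ω.
V_wiper = 18.8 × 951.5/(501.0 + 951.5) = 12.3 V.

V ≈ 12.3 V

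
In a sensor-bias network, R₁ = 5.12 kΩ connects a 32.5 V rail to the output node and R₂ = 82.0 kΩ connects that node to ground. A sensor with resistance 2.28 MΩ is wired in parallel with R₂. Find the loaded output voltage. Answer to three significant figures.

V_out ≈ 30.5 V

The load sits in parallel with R₂: R₂‖R_L = (82.0 × 2280) / (82.0 + 2280) = 79.15 kΩ.
V_out = 32.5 × 79.15 / (5.12 + 79.15) = 32.5 × 79.15/84.27 = 30.5 V.
(Unloaded it would have been 30.6 V.)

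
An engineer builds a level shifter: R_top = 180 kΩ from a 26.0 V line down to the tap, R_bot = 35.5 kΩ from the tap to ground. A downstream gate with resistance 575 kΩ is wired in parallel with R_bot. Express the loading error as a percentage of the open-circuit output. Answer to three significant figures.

The divider's output (Thévenin) resistance is R_top‖R_bot = 29.65 kΩ.
Fractional drop under load = R_th/(R_th + R_L) = 29.65 / (29.65 + 575) = 0.04904.
So the output falls by 4.90 %.

4.90 %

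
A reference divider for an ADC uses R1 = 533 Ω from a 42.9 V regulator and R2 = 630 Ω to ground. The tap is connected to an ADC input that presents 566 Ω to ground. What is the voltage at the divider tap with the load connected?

The load sits in parallel with R2: R2‖R_L = (630 × 566) / (630 + 566) = 298.1 Ω.
V_out = 42.9 × 298.1 / (533 + 298.1) = 42.9 × 298.1/831.1 = 15.4 V.

V_out ≈ 15.4 V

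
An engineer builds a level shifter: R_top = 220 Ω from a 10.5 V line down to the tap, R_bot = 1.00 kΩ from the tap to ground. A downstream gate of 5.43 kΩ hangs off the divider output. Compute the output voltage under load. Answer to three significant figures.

The load sits in parallel with R_bot: R_bot‖R_L = (1000 × 5430) / (1000 + 5430) = 844.5 Ω.
V_out = 10.5 × 844.5 / (220 + 844.5) = 10.5 × 844.5/1064 = 8.33 V.

V_out ≈ 8.33 V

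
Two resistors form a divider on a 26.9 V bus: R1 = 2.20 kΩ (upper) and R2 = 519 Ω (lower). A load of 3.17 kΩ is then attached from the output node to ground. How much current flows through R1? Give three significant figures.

R2‖R_L = 446.0 Ω, so the source sees R1 + R2‖R_L = 2646 Ω.
I = 26.9 V / 2646 Ω = 10.2 mA.

I ≈ 10.2 mA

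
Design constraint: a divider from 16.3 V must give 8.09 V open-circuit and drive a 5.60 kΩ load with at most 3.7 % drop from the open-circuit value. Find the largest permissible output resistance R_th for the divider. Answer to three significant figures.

Loading drop = R_th/(R_th + R_L) ≤ 0.0370, so R_th ≤ R_L · ε/(1−ε) = 5.60 kΩ × 0.0370/0.9630 = 215 Ω.
(Any R1, R2 with R2/(R1+R2) = 0.496 and R1‖R2 ≤ 215 Ω will meet the spec.)

R_th ≤ 215 Ω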